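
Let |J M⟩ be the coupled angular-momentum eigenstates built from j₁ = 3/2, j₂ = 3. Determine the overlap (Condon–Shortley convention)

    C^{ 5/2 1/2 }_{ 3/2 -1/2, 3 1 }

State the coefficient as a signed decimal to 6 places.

triangle: 2!×1!×4!/8! = 48/40320
(j±m)!: 1!×2!×4!×2!×3!×2! = 1152
prefactor² = (2J+1)×Δ×N² = 288/35
  k=1: −1/(1!×1!×1!×3!×0!×1!) = -1/6
  k=2: +1/(2!×0!×0!×2!×1!×2!) = 1/8
Σ = -1/24  ⇒  CG² = 288/35×(-1/24)² = 1/70
CG = −√(1/70) = -0.119523

−√(1/70) = -0.119523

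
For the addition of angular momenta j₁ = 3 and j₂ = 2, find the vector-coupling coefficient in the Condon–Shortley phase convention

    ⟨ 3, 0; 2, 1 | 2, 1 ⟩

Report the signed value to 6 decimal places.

√[5·3!3!1!/8! · 3!3!3!1!3!1!] = √(81/14)
  +(−1)^2/∏(2,1,1,1,2,0)! = 1/4  (running 1/4)
  +(−1)^3/∏(3,0,0,0,3,1)! = -1/36  (running 2/9)
⟨..|..⟩ = √(81/14)·(2/9) = +0.534522

+√(2/7) = +0.534522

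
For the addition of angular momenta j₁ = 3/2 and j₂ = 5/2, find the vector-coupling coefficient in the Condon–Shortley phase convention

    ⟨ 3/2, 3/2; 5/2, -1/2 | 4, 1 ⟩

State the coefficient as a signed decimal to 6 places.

j₁+j₂−J=0  J+j₁−j₂=3  J−j₁+j₂=5  j₁+j₂+J+1=9
(j₁±m₁, j₂±m₂, J±M) = (3,0,2,3,5,3)
P² = 6480/7
sum k=0..0:
  [0] +1/72 = 1/72
S = 1/72
C² = P²·S² = 5/28 ; C = +0.422577

+0.422577  (= +√(5/28))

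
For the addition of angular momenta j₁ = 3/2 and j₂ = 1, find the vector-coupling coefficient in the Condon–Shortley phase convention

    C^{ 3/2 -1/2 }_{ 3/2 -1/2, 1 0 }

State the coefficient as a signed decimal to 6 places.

-0.258199  (= −√(1/15))

triangle: 1!*2!*1!/5! = 2/120
(j±m)!: 1!*2!*1!*1!*1!*2! = 4
prefactor² = (2J+1)*Δ*N² = 4/15
  k=0: +1/(0!*1!*2!*1!*0!*0!) = 1/2
  k=1: −1/(1!*0!*1!*0!*1!*1!) = -1
Σ = -1/2  ⇒  CG² = 4/15*(-1/2)² = 1/15
CG = −√(1/15) = -0.258199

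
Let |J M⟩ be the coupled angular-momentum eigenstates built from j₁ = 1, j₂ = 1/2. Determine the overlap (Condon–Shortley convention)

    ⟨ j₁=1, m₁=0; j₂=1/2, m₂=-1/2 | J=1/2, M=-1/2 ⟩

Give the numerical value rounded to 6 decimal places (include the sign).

triangle: 1!×1!×0!/3! = 1/6
(j±m)!: 1!×1!×0!×1!×0!×1! = 1
prefactor² = (2J+1)×Δ×N² = 1/3
  k=0: +1/(0!×1!×1!×0!×0!×0!) = 1
Σ = 1  ⇒  CG² = 1/3×1² = 1/3
CG = +√(1/3) = +0.577350

+√(1/3) = +0.577350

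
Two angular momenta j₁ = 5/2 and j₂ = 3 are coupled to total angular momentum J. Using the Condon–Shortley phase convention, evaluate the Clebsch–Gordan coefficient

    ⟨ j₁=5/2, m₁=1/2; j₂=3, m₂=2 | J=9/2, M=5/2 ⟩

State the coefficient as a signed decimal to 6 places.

−√(49/198) ≈ -0.497468

√[10·1!4!5!/11! · 3!2!5!1!7!2!] = √(115200/11)
  +(−1)^0/∏(0,1,2,5,2,0)! = 1/480  (running 1/480)
  +(−1)^1/∏(1,0,1,4,3,1)! = -1/144  (running -7/1440)
⟨..|..⟩ = √(115200/11)·(-7/1440) = -0.497468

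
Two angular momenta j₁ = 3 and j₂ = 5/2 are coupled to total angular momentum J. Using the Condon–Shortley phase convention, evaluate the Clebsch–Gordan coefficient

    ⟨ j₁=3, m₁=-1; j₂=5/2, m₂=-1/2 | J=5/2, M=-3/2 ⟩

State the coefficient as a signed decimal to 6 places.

+0.169031  (= +√(1/35))

j₁+j₂−J=3  J+j₁−j₂=3  J−j₁+j₂=2  j₁+j₂+J+1=9
(j₁±m₁, j₂±m₂, J±M) = (2,4,2,3,1,4)
P² = 576/35
sum k=1..2:
  [1] −1/12 = -1/12
  [2] +1/8 = 1/8
S = 1/24
C² = P²·S² = 1/35 ; C = +0.169031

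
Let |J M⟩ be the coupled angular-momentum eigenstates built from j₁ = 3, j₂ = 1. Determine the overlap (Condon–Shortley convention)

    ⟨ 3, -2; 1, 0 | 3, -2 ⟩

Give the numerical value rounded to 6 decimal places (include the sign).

√[7·1!5!1!/8! · 1!5!1!1!1!5!] = √(300)
  +(−1)^0/∏(0,1,5,1,0,0)! = 1/120  (running 1/120)
  +(−1)^1/∏(1,0,4,0,1,1)! = -1/24  (running -1/30)
⟨..|..⟩ = √(300)·(-1/30) = -0.577350

−√(1/3) ≈ -0.577350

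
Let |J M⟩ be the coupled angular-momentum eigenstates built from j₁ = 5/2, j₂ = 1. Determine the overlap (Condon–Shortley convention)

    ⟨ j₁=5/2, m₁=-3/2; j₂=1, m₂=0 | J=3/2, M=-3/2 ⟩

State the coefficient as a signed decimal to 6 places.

-0.516398

√[4·2!3!0!/6! · 1!4!1!1!0!3!] = √(48/5)
  +(−1)^1/∏(1,1,3,0,0,0)! = -1/6  (running -1/6)
⟨..|..⟩ = √(48/5)·(-1/6) = -0.516398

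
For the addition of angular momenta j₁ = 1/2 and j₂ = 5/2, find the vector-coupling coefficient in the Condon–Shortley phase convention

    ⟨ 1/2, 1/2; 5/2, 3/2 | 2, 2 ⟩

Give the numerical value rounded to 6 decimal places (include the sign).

+0.408248

√[5·1!0!4!/6! · 1!0!4!1!4!0!] = √(96)
  +(−1)^0/∏(0,1,0,4,0,0)! = 1/24  (running 1/24)
⟨..|..⟩ = √(96)·(1/24) = +0.408248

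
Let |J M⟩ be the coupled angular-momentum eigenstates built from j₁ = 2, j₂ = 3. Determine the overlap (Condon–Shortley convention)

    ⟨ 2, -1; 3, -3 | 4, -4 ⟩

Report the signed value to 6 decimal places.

triangle: 1!×3!×5!/10! = 720/3628800
(j±m)!: 1!×3!×0!×6!×0!×8! = 174182400
prefactor² = (2J+1)×Δ×N² = 311040
  k=0: +1/(0!×1!×3!×0!×0!×5!) = 1/720
Σ = 1/720  ⇒  CG² = 311040×1/720² = 3/5
CG = +√(3/5) = +0.774597

+0.774597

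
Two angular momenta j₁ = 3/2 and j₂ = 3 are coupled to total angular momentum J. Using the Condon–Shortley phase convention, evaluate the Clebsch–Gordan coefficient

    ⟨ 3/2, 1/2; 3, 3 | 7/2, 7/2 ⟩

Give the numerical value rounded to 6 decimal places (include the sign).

−√(2/3) = -0.816497

√[8·1!2!5!/9! · 2!1!6!0!7!0!] = √(38400)
  +(−1)^1/∏(1,0,0,5,2,0)! = -1/240  (running -1/240)
⟨..|..⟩ = √(38400)·(-1/240) = -0.816497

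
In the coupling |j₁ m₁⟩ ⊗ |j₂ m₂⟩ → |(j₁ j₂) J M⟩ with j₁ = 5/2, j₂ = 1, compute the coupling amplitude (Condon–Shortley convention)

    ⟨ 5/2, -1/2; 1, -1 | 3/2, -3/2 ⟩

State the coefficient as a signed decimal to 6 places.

triangle: 2!*3!*0!/6! = 12/720
(j±m)!: 2!*3!*0!*2!*0!*3! = 144
prefactor² = (2J+1)*Δ*N² = 48/5
  k=0: +1/(0!*2!*3!*0!*0!*0!) = 1/12
Σ = 1/12  ⇒  CG² = 48/5*1/12² = 1/15
CG = +√(1/15) = +0.258199

+0.258199  (= +√(1/15))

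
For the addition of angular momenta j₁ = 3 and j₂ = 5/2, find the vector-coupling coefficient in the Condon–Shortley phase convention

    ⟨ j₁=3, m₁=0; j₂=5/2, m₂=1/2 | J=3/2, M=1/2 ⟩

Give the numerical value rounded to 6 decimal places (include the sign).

triangle: 4!×2!×1!/8! = 48/40320
(j±m)!: 3!×3!×3!×2!×2!×1! = 864
prefactor² = (2J+1)×Δ×N² = 144/35
  k=2: +1/(2!×2!×1!×1!×1!×0!) = 1/4
  k=3: −1/(3!×1!×0!×0!×2!×1!) = -1/12
Σ = 1/6  ⇒  CG² = 144/35×1/6² = 4/35
CG = +√(4/35) = +0.338062

+0.338062  (= +√(4/35))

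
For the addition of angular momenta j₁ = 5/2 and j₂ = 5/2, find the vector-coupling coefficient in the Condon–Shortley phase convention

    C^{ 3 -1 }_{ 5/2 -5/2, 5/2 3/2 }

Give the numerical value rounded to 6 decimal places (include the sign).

+√(1/3) ≈ +0.577350

triangle: 2!×3!×3!/9! = 72/362880
(j±m)!: 0!×5!×4!×1!×2!×4! = 138240
prefactor² = (2J+1)×Δ×N² = 192
  k=2: +1/(2!×0!×3!×2!×0!×1!) = 1/24
Σ = 1/24  ⇒  CG² = 192×1/24² = 1/3
CG = +√(1/3) = +0.577350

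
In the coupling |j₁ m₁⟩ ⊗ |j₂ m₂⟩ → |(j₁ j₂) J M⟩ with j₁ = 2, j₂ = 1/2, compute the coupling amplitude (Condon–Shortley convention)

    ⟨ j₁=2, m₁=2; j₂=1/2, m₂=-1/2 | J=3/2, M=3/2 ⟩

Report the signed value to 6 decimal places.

√[4·1!3!0!/5! · 4!0!0!1!3!0!] = √(144/5)
  +(−1)^0/∏(0,1,0,0,3,0)! = 1/6  (running 1/6)
⟨..|..⟩ = √(144/5)·(1/6) = +0.894427

+0.894427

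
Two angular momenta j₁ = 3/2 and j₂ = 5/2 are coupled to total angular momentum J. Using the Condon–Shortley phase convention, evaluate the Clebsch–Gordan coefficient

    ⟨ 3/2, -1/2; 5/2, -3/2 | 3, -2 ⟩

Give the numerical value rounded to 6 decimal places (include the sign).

j₁+j₂−J=1  J+j₁−j₂=2  J−j₁+j₂=4  j₁+j₂+J+1=8
(j₁±m₁, j₂±m₂, J±M) = (1,2,1,4,1,5)
P² = 48
sum k=0..1:
  [0] +1/12 = 1/12
  [1] −1/24 = -1/24
S = 1/24
C² = P²·S² = 1/12 ; C = +0.288675

+0.288675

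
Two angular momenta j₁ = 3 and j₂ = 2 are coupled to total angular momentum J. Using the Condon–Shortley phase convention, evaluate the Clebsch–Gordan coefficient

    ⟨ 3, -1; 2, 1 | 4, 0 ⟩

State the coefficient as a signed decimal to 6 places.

−√(5/14) = -0.597614

√[9·1!5!3!/10! · 2!4!3!1!4!4!] = √(10368/35)
  +(−1)^0/∏(0,1,4,3,1,0)! = 1/144  (running 1/144)
  +(−1)^1/∏(1,0,3,2,2,1)! = -1/24  (running -5/144)
⟨..|..⟩ = √(10368/35)·(-5/144) = -0.597614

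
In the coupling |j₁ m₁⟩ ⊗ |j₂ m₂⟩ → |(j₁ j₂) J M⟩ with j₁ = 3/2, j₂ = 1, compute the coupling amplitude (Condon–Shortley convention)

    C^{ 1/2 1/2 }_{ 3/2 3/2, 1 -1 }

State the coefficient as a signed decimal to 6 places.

j₁+j₂−J=2  J+j₁−j₂=1  J−j₁+j₂=0  j₁+j₂+J+1=4
(j₁±m₁, j₂±m₂, J±M) = (3,0,0,2,1,0)
P² = 2
sum k=0..0:
  [0] +1/2 = 1/2
S = 1/2
C² = P²·S² = 1/2 ; C = +0.707107

+√(1/2) ≈ +0.707107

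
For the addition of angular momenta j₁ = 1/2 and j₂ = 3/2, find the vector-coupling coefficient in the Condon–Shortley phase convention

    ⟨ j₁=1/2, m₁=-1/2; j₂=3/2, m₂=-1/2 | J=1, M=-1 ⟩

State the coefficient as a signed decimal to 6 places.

triangle: 1!×0!×2!/4! = 2/24
(j±m)!: 0!×1!×1!×2!×0!×2! = 4
prefactor² = (2J+1)×Δ×N² = 1
  k=1: −1/(1!×0!×0!×0!×0!×2!) = -1/2
Σ = -1/2  ⇒  CG² = 1×(-1/2)² = 1/4
CG = −√(1/4) = -0.500000

-0.500000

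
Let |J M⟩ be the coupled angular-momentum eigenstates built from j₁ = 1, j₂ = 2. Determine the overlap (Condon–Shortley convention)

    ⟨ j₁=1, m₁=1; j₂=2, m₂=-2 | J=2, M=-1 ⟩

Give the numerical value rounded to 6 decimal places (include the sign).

+0.577350

√[5·1!1!3!/6! · 2!0!0!4!1!3!] = √(12)
  +(−1)^0/∏(0,1,0,0,1,3)! = 1/6  (running 1/6)
⟨..|..⟩ = √(12)·(1/6) = +0.577350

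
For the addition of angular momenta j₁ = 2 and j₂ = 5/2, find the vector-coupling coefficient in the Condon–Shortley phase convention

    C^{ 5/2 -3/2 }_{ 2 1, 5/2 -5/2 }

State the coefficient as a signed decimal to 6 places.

+√(3/7) ≈ +0.654654

j₁+j₂−J=2  J+j₁−j₂=2  J−j₁+j₂=3  j₁+j₂+J+1=8
(j₁±m₁, j₂±m₂, J±M) = (3,1,0,5,1,4)
P² = 432/7
sum k=0..0:
  [0] +1/12 = 1/12
S = 1/12
C² = P²·S² = 3/7 ; C = +0.654654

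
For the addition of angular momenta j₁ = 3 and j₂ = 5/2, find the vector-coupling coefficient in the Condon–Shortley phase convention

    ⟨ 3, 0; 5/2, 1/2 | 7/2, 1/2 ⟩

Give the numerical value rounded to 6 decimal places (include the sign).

−√(4/21) = -0.436436

triangle: 2!·4!·3!/10! = 288/3628800
(j±m)!: 3!·3!·3!·2!·4!·3! = 62208
prefactor² = (2J+1)·Δ·N² = 6912/175
  k=0: +1/(0!·2!·3!·3!·1!·0!) = 1/72
  k=1: −1/(1!·1!·2!·2!·2!·1!) = -1/8
  k=2: +1/(2!·0!·1!·1!·3!·2!) = 1/24
Σ = -5/72  ⇒  CG² = 6912/175·(-5/72)² = 4/21
CG = −√(4/21) = -0.436436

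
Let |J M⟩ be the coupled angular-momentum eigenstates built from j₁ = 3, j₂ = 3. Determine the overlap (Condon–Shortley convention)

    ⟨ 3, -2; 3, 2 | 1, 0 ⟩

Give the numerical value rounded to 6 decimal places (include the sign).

j₁+j₂−J=5  J+j₁−j₂=1  J−j₁+j₂=1  j₁+j₂+J+1=8
(j₁±m₁, j₂±m₂, J±M) = (1,5,5,1,1,1)
P² = 900/7
sum k=4..5:
  [4] +1/24 = 1/24
  [5] −1/120 = -1/120
S = 1/30
C² = P²·S² = 1/7 ; C = +0.377964

+√(1/7) = +0.377964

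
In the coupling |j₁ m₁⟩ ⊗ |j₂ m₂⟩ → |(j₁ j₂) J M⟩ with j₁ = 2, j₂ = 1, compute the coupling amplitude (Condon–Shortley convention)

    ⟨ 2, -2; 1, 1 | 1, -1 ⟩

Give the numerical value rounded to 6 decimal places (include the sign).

+√(3/5) ≈ +0.774597

j₁+j₂−J=2  J+j₁−j₂=2  J−j₁+j₂=0  j₁+j₂+J+1=5
(j₁±m₁, j₂±m₂, J±M) = (0,4,2,0,0,2)
P² = 48/5
sum k=2..2:
  [2] +1/4 = 1/4
S = 1/4
C² = P²·S² = 3/5 ; C = +0.774597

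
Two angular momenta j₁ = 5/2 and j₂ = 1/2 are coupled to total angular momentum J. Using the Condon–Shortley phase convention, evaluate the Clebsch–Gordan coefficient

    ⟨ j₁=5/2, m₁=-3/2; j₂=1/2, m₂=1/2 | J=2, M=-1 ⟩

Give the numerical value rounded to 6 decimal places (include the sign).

−√(2/3) ≈ -0.816497

j₁+j₂−J=1  J+j₁−j₂=4  J−j₁+j₂=0  j₁+j₂+J+1=6
(j₁±m₁, j₂±m₂, J±M) = (1,4,1,0,1,3)
P² = 24
sum k=1..1:
  [1] −1/6 = -1/6
S = -1/6
C² = P²·S² = 2/3 ; C = -0.816497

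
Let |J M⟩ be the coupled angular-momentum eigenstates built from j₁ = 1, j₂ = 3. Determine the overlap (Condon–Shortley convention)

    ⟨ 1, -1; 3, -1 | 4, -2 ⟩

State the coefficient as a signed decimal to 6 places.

√[9·0!2!6!/9! · 0!2!2!4!2!6!] = √(34560/7)
  +(−1)^0/∏(0,0,2,2,0,4)! = 1/96  (running 1/96)
⟨..|..⟩ = √(34560/7)·(1/96) = +0.731925

+0.731925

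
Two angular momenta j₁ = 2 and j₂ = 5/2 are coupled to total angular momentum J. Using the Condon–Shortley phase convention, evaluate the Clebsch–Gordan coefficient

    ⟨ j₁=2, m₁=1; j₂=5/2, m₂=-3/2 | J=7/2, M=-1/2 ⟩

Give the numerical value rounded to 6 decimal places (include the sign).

+0.619780  (= +√(121/315))

j₁+j₂−J=1  J+j₁−j₂=3  J−j₁+j₂=4  j₁+j₂+J+1=9
(j₁±m₁, j₂±m₂, J±M) = (3,1,1,4,3,4)
P² = 2304/35
sum k=0..1:
  [0] +1/12 = 1/12
  [1] −1/144 = -1/144
S = 11/144
C² = P²·S² = 121/315 ; C = +0.619780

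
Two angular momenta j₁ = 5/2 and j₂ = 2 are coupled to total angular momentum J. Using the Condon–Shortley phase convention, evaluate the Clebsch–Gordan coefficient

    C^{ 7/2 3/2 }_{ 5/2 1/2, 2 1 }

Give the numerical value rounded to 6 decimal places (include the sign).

j₁+j₂−J=1  J+j₁−j₂=4  J−j₁+j₂=3  j₁+j₂+J+1=9
(j₁±m₁, j₂±m₂, J±M) = (3,2,3,1,5,2)
P² = 384/7
sum k=0..1:
  [0] +1/24 = 1/24
  [1] −1/12 = -1/12
S = -1/24
C² = P²·S² = 2/21 ; C = -0.308607

−√(2/21) ≈ -0.308607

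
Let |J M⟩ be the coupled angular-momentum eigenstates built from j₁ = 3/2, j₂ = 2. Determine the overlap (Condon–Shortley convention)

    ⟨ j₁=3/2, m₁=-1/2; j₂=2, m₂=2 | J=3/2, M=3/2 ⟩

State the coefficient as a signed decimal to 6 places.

triangle: 2!×1!×2!/6! = 4/720
(j±m)!: 1!×2!×4!×0!×3!×0! = 288
prefactor² = (2J+1)×Δ×N² = 32/5
  k=2: +1/(2!×0!×0!×2!×1!×0!) = 1/4
Σ = 1/4  ⇒  CG² = 32/5×1/4² = 2/5
CG = +√(2/5) = +0.632456

+0.632456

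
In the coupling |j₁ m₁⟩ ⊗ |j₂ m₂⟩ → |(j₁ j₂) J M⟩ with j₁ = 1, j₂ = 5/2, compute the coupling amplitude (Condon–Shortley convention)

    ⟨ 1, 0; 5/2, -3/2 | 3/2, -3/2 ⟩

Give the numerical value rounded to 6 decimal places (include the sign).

triangle: 2!×0!×3!/6! = 12/720
(j±m)!: 1!×1!×1!×4!×0!×3! = 144
prefactor² = (2J+1)×Δ×N² = 48/5
  k=1: −1/(1!×1!×0!×0!×0!×3!) = -1/6
Σ = -1/6  ⇒  CG² = 48/5×(-1/6)² = 4/15
CG = −√(4/15) = -0.516398

−√(4/15) ≈ -0.516398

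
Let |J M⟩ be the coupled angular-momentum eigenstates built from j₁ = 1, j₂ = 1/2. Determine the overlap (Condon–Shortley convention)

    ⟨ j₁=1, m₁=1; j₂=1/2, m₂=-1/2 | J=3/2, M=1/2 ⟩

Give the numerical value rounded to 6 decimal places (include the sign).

+√(1/3) ≈ +0.577350

√[4·0!2!1!/4! · 2!0!0!1!2!1!] = √(4/3)
  +(−1)^0/∏(0,0,0,0,2,1)! = 1/2  (running 1/2)
⟨..|..⟩ = √(4/3)·(1/2) = +0.577350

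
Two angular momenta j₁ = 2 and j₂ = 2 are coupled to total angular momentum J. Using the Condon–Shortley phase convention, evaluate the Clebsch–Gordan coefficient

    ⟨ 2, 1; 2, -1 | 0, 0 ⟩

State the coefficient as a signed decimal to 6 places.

j₁+j₂−J=4  J+j₁−j₂=0  J−j₁+j₂=0  j₁+j₂+J+1=5
(j₁±m₁, j₂±m₂, J±M) = (3,1,1,3,0,0)
P² = 36/5
sum k=1..1:
  [1] −1/6 = -1/6
S = -1/6
C² = P²·S² = 1/5 ; C = -0.447214

-0.447214  (= −√(1/5))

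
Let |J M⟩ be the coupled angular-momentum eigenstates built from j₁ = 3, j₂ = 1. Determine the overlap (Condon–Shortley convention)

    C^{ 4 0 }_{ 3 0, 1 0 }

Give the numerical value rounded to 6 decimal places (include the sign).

+0.755929

triangle: 0!·6!·2!/9! = 1440/362880
(j±m)!: 3!·3!·1!·1!·4!·4! = 20736
prefactor² = (2J+1)·Δ·N² = 5184/7
  k=0: +1/(0!·0!·3!·1!·3!·1!) = 1/36
Σ = 1/36  ⇒  CG² = 5184/7·1/36² = 4/7
CG = +√(4/7) = +0.755929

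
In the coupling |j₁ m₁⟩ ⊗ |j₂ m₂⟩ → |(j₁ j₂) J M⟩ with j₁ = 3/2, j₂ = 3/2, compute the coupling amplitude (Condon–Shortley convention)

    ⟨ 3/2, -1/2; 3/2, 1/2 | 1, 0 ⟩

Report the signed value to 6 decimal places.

-0.223607

j₁+j₂−J=2  J+j₁−j₂=1  J−j₁+j₂=1  j₁+j₂+J+1=5
(j₁±m₁, j₂±m₂, J±M) = (1,2,2,1,1,1)
P² = 1/5
sum k=1..2:
  [1] −1/1 = -1
  [2] +1/2 = 1/2
S = -1/2
C² = P²·S² = 1/20 ; C = -0.223607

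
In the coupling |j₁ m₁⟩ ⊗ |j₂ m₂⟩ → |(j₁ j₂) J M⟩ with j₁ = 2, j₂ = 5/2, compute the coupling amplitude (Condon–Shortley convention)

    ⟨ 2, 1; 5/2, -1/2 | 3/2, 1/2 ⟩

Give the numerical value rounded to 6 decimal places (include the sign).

-0.487950

√[4·3!1!2!/7! · 3!1!2!3!2!1!] = √(48/35)
  +(−1)^0/∏(0,3,1,2,0,0)! = 1/12  (running 1/12)
  +(−1)^1/∏(1,2,0,1,1,1)! = -1/2  (running -5/12)
⟨..|..⟩ = √(48/35)·(-5/12) = -0.487950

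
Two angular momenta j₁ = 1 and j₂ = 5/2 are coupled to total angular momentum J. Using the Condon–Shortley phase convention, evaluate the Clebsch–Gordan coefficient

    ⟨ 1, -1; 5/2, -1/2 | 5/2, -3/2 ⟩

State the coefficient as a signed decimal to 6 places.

-0.676123  (= −√(16/35))

√[6·1!1!4!/7! · 0!2!2!3!1!4!] = √(576/35)
  +(−1)^1/∏(1,0,1,1,0,3)! = -1/6  (running -1/6)
⟨..|..⟩ = √(576/35)·(-1/6) = -0.676123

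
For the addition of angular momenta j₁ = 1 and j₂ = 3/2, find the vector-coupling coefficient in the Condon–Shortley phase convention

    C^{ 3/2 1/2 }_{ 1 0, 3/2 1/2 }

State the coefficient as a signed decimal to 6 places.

√[4·1!1!2!/5! · 1!1!2!1!2!1!] = √(4/15)
  +(−1)^0/∏(0,1,1,2,0,0)! = 1/2  (running 1/2)
  +(−1)^1/∏(1,0,0,1,1,1)! = -1  (running -1/2)
⟨..|..⟩ = √(4/15)·(-1/2) = -0.258199

−√(1/15) = -0.258199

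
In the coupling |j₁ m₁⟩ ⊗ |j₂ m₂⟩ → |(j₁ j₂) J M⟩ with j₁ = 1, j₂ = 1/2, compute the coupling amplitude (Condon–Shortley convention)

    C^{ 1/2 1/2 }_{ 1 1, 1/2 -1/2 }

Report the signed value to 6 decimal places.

+√(2/3) = +0.816497

triangle: 1!·1!·0!/3! = 1/6
(j±m)!: 2!·0!·0!·1!·1!·0! = 2
prefactor² = (2J+1)·Δ·N² = 2/3
  k=0: +1/(0!·1!·0!·0!·1!·0!) = 1
Σ = 1  ⇒  CG² = 2/3·1² = 2/3
CG = +√(2/3) = +0.816497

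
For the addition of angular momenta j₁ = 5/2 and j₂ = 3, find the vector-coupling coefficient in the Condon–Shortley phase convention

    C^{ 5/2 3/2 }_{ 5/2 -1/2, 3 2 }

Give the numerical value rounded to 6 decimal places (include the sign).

+0.267261

j₁+j₂−J=3  J+j₁−j₂=2  J−j₁+j₂=3  j₁+j₂+J+1=9
(j₁±m₁, j₂±m₂, J±M) = (2,3,5,1,4,1)
P² = 288/7
sum k=2..3:
  [2] +1/12 = 1/12
  [3] −1/24 = -1/24
S = 1/24
C² = P²·S² = 1/14 ; C = +0.267261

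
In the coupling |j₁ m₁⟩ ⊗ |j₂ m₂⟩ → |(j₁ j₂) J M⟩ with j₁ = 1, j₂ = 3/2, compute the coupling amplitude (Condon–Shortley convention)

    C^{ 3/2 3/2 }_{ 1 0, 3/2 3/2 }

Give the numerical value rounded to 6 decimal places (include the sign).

triangle: 1!*1!*2!/5! = 2/120
(j±m)!: 1!*1!*3!*0!*3!*0! = 36
prefactor² = (2J+1)*Δ*N² = 12/5
  k=1: −1/(1!*0!*0!*2!*1!*0!) = -1/2
Σ = -1/2  ⇒  CG² = 12/5*(-1/2)² = 3/5
CG = −√(3/5) = -0.774597

-0.774597  (= −√(3/5))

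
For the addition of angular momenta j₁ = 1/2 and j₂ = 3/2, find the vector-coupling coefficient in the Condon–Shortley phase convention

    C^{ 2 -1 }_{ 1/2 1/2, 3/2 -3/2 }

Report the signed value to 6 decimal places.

+0.500000

√[5·0!1!3!/5! · 1!0!0!3!1!3!] = √(9)
  +(−1)^0/∏(0,0,0,0,1,3)! = 1/6  (running 1/6)
⟨..|..⟩ = √(9)·(1/6) = +0.500000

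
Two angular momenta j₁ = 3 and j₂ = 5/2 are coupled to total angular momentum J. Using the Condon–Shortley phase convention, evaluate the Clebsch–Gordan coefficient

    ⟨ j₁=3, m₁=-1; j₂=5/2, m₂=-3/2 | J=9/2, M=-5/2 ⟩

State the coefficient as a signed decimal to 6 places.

+0.317821

j₁+j₂−J=1  J+j₁−j₂=5  J−j₁+j₂=4  j₁+j₂+J+1=11
(j₁±m₁, j₂±m₂, J±M) = (2,4,1,4,2,7)
P² = 92160/11
sum k=0..1:
  [0] +1/144 = 1/144
  [1] −1/288 = -1/288
S = 1/288
C² = P²·S² = 10/99 ; C = +0.317821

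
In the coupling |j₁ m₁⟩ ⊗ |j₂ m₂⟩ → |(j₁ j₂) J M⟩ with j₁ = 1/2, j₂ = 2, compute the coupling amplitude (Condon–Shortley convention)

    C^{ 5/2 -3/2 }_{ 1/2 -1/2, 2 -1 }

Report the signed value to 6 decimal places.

j₁+j₂−J=0  J+j₁−j₂=1  J−j₁+j₂=4  j₁+j₂+J+1=6
(j₁±m₁, j₂±m₂, J±M) = (0,1,1,3,1,4)
P² = 144/5
sum k=0..0:
  [0] +1/6 = 1/6
S = 1/6
C² = P²·S² = 4/5 ; C = +0.894427

+√(4/5) = +0.894427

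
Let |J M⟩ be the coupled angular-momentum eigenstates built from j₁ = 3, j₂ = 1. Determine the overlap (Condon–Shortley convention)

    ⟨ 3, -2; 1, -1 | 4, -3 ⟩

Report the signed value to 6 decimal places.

√[9·0!6!2!/9! · 1!5!0!2!1!7!] = √(43200)
  +(−1)^0/∏(0,0,5,0,1,2)! = 1/240  (running 1/240)
⟨..|..⟩ = √(43200)·(1/240) = +0.866025

+√(3/4) ≈ +0.866025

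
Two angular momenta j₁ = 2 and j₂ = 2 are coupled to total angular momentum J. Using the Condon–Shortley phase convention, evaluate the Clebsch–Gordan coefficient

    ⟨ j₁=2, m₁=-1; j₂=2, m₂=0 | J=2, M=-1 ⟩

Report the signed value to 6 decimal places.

triangle: 2!×2!×2!/7! = 8/5040
(j±m)!: 1!×3!×2!×2!×1!×3! = 144
prefactor² = (2J+1)×Δ×N² = 8/7
  k=1: −1/(1!×1!×2!×1!×0!×1!) = -1/2
  k=2: +1/(2!×0!×1!×0!×1!×2!) = 1/4
Σ = -1/4  ⇒  CG² = 8/7×(-1/4)² = 1/14
CG = −√(1/14) = -0.267261

−√(1/14) = -0.267261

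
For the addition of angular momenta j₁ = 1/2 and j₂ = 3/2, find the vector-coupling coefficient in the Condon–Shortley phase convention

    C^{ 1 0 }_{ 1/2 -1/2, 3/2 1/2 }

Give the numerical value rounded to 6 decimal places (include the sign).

√[3·1!0!2!/4! · 0!1!2!1!1!1!] = √(1/2)
  +(−1)^1/∏(1,0,0,1,0,1)! = -1  (running -1)
⟨..|..⟩ = √(1/2)·(-1) = -0.707107

-0.707107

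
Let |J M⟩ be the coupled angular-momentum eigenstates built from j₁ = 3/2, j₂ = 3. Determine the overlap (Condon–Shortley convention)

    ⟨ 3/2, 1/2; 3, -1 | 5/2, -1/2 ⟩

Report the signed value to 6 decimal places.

−√(1/70) = -0.119523

√[6·2!1!4!/8! · 2!1!2!4!2!3!] = √(288/35)
  +(−1)^0/∏(0,2,1,2,0,2)! = 1/8  (running 1/8)
  +(−1)^1/∏(1,1,0,1,1,3)! = -1/6  (running -1/24)
⟨..|..⟩ = √(288/35)·(-1/24) = -0.119523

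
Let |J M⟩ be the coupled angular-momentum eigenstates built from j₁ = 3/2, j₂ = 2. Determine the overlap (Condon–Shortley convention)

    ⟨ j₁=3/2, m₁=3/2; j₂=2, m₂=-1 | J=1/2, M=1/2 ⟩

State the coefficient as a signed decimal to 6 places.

√[2·3!0!1!/5! · 3!0!1!3!1!0!] = √(18/5)
  +(−1)^0/∏(0,3,0,1,0,0)! = 1/6  (running 1/6)
⟨..|..⟩ = √(18/5)·(1/6) = +0.316228

+√(1/10) ≈ +0.316228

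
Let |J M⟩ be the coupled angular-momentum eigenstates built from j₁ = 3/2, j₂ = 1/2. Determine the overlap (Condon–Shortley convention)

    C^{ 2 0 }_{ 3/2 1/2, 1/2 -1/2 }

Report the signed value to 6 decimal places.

+0.707107

j₁+j₂−J=0  J+j₁−j₂=3  J−j₁+j₂=1  j₁+j₂+J+1=5
(j₁±m₁, j₂±m₂, J±M) = (2,1,0,1,2,2)
P² = 2
sum k=0..0:
  [0] +1/2 = 1/2
S = 1/2
C² = P²·S² = 1/2 ; C = +0.707107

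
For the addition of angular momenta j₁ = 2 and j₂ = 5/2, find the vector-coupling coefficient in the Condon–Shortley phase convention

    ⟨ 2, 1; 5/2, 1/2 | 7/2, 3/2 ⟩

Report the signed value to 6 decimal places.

triangle: 1!×3!×4!/9! = 144/362880
(j±m)!: 3!×1!×3!×2!×5!×2! = 17280
prefactor² = (2J+1)×Δ×N² = 384/7
  k=0: +1/(0!×1!×1!×3!×2!×1!) = 1/12
  k=1: −1/(1!×0!×0!×2!×3!×2!) = -1/24
Σ = 1/24  ⇒  CG² = 384/7×1/24² = 2/21
CG = +√(2/21) = +0.308607

+√(2/21) ≈ +0.308607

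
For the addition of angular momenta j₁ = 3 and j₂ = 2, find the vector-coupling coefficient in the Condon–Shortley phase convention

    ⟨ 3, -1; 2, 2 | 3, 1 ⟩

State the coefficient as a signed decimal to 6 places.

j₁+j₂−J=2  J+j₁−j₂=4  J−j₁+j₂=2  j₁+j₂+J+1=9
(j₁±m₁, j₂±m₂, J±M) = (2,4,4,0,4,2)
P² = 512/5
sum k=2..2:
  [2] +1/16 = 1/16
S = 1/16
C² = P²·S² = 2/5 ; C = +0.632456

+√(2/5) ≈ +0.632456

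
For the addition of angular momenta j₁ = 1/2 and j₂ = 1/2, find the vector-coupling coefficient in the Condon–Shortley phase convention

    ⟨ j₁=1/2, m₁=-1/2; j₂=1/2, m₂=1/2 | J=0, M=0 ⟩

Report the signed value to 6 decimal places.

j₁+j₂−J=1  J+j₁−j₂=0  J−j₁+j₂=0  j₁+j₂+J+1=2
(j₁±m₁, j₂±m₂, J±M) = (0,1,1,0,0,0)
P² = 1/2
sum k=1..1:
  [1] −1/1 = -1
S = -1
C² = P²·S² = 1/2 ; C = -0.707107

−√(1/2) = -0.707107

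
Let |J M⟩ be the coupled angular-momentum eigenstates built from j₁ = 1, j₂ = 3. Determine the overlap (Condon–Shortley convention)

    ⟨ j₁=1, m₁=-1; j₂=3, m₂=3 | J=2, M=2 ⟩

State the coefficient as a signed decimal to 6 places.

+√(5/7) = +0.845154

triangle: 2!×0!×4!/7! = 48/5040
(j±m)!: 0!×2!×6!×0!×4!×0! = 34560
prefactor² = (2J+1)×Δ×N² = 11520/7
  k=2: +1/(2!×0!×0!×4!×0!×0!) = 1/48
Σ = 1/48  ⇒  CG² = 11520/7×1/48² = 5/7
CG = +√(5/7) = +0.845154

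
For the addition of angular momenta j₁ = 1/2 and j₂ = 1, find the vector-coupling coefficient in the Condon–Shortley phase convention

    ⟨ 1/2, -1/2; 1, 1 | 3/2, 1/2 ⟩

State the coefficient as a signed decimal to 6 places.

+0.577350

triangle: 0!*1!*2!/4! = 2/24
(j±m)!: 0!*1!*2!*0!*2!*1! = 4
prefactor² = (2J+1)*Δ*N² = 4/3
  k=0: +1/(0!*0!*1!*2!*0!*0!) = 1/2
Σ = 1/2  ⇒  CG² = 4/3*1/2² = 1/3
CG = +√(1/3) = +0.577350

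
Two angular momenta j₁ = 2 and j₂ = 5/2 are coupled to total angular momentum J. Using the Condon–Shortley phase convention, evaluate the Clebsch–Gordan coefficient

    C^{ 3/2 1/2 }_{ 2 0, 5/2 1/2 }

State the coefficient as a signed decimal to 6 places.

+0.239046

triangle: 3!×1!×2!/7! = 12/5040
(j±m)!: 2!×2!×3!×2!×2!×1! = 96
prefactor² = (2J+1)×Δ×N² = 32/35
  k=1: −1/(1!×2!×1!×2!×0!×0!) = -1/4
  k=2: +1/(2!×1!×0!×1!×1!×1!) = 1/2
Σ = 1/4  ⇒  CG² = 32/35×1/4² = 2/35
CG = +√(2/35) = +0.239046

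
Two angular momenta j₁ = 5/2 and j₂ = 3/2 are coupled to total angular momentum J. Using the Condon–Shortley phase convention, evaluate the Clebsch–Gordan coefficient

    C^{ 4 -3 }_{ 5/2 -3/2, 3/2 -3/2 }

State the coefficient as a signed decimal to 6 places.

+0.790569  (= +√(5/8))

√[9·0!5!3!/9! · 1!4!0!3!1!7!] = √(12960)
  +(−1)^0/∏(0,0,4,0,1,3)! = 1/144  (running 1/144)
⟨..|..⟩ = √(12960)·(1/144) = +0.790569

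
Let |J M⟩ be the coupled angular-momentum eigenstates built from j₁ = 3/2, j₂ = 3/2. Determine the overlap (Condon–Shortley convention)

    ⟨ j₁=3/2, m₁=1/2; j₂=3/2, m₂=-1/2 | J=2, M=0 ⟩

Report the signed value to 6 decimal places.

+√(1/4) = +0.500000

j₁+j₂−J=1  J+j₁−j₂=2  J−j₁+j₂=2  j₁+j₂+J+1=6
(j₁±m₁, j₂±m₂, J±M) = (2,1,1,2,2,2)
P² = 4/9
sum k=0..1:
  [0] +1/1 = 1
  [1] −1/4 = -1/4
S = 3/4
C² = P²·S² = 1/4 ; C = +0.500000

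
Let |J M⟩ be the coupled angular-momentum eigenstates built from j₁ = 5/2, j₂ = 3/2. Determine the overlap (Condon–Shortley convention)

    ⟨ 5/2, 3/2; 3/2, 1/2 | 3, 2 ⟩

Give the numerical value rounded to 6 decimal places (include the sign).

j₁+j₂−J=1  J+j₁−j₂=4  J−j₁+j₂=2  j₁+j₂+J+1=8
(j₁±m₁, j₂±m₂, J±M) = (4,1,2,1,5,1)
P² = 48
sum k=0..1:
  [0] +1/12 = 1/12
  [1] −1/24 = -1/24
S = 1/24
C² = P²·S² = 1/12 ; C = +0.288675

+√(1/12) = +0.288675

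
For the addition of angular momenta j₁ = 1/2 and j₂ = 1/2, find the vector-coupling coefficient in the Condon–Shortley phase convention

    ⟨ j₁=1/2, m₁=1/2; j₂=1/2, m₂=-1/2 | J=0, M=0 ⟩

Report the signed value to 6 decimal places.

triangle: 1!*0!*0!/2! = 1/2
(j±m)!: 1!*0!*0!*1!*0!*0! = 1
prefactor² = (2J+1)*Δ*N² = 1/2
  k=0: +1/(0!*1!*0!*0!*0!*0!) = 1
Σ = 1  ⇒  CG² = 1/2*1² = 1/2
CG = +√(1/2) = +0.707107

+√(1/2) ≈ +0.707107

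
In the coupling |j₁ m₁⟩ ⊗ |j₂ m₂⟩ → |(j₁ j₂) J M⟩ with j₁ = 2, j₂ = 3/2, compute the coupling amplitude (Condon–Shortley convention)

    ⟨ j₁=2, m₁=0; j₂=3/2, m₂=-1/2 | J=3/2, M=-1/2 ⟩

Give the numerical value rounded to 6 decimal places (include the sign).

-0.447214

√[4·2!2!1!/6! · 2!2!1!2!1!2!] = √(16/45)
  +(−1)^0/∏(0,2,2,1,0,0)! = 1/4  (running 1/4)
  +(−1)^1/∏(1,1,1,0,1,1)! = -1  (running -3/4)
⟨..|..⟩ = √(16/45)·(-3/4) = -0.447214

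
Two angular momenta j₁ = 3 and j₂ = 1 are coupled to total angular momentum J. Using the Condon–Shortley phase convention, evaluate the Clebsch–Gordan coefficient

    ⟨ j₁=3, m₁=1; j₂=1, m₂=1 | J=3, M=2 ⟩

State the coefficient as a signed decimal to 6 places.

−√(5/12) = -0.645497

√[7·1!5!1!/8! · 4!2!2!0!5!1!] = √(240)
  +(−1)^1/∏(1,0,1,1,4,0)! = -1/24  (running -1/24)
⟨..|..⟩ = √(240)·(-1/24) = -0.645497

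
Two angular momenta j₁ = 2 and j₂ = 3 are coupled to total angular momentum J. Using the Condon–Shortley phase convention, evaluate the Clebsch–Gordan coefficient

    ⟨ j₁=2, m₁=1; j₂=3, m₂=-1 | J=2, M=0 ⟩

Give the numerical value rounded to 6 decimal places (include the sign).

j₁+j₂−J=3  J+j₁−j₂=1  J−j₁+j₂=3  j₁+j₂+J+1=8
(j₁±m₁, j₂±m₂, J±M) = (3,1,2,4,2,2)
P² = 36/7
sum k=0..1:
  [0] +1/12 = 1/12
  [1] −1/4 = -1/4
S = -1/6
C² = P²·S² = 1/7 ; C = -0.377964

-0.377964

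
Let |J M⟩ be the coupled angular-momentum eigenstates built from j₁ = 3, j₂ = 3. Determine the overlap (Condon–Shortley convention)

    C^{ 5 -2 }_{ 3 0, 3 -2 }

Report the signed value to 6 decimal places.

+0.577350  (= +√(1/3))

triangle: 1!*5!*5!/12! = 14400/479001600
(j±m)!: 3!*3!*1!*5!*3!*7! = 130636800
prefactor² = (2J+1)*Δ*N² = 43200
  k=0: +1/(0!*1!*3!*1!*2!*4!) = 1/288
  k=1: −1/(1!*0!*2!*0!*3!*5!) = -1/1440
Σ = 1/360  ⇒  CG² = 43200*1/360² = 1/3
CG = +√(1/3) = +0.577350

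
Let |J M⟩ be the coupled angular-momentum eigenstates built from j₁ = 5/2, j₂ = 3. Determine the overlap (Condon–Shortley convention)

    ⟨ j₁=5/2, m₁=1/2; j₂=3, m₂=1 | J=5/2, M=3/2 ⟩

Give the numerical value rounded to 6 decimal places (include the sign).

+√(1/35) = +0.169031

triangle: 3!×2!×3!/9! = 72/362880
(j±m)!: 3!×2!×4!×2!×4!×1! = 13824
prefactor² = (2J+1)×Δ×N² = 576/35
  k=1: −1/(1!×2!×1!×3!×1!×0!) = -1/12
  k=2: +1/(2!×1!×0!×2!×2!×1!) = 1/8
Σ = 1/24  ⇒  CG² = 576/35×1/24² = 1/35
CG = +√(1/35) = +0.169031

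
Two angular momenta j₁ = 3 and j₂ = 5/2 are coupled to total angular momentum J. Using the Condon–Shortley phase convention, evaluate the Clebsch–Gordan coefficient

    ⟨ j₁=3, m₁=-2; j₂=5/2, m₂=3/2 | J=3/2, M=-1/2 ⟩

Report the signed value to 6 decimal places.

−√(1/21) = -0.218218

√[4·4!2!1!/8! · 1!5!4!1!1!2!] = √(192/7)
  +(−1)^3/∏(3,1,2,1,0,0)! = -1/12  (running -1/12)
  +(−1)^4/∏(4,0,1,0,1,1)! = 1/24  (running -1/24)
⟨..|..⟩ = √(192/7)·(-1/24) = -0.218218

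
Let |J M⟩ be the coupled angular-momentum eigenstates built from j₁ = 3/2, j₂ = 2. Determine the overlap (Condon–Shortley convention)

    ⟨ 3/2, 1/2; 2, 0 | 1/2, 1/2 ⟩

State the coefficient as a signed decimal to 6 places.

triangle: 3!·0!·1!/5! = 6/120
(j±m)!: 2!·1!·2!·2!·1!·0! = 8
prefactor² = (2J+1)·Δ·N² = 4/5
  k=1: −1/(1!·2!·0!·1!·0!·0!) = -1/2
Σ = -1/2  ⇒  CG² = 4/5·(-1/2)² = 1/5
CG = −√(1/5) = -0.447214

-0.447214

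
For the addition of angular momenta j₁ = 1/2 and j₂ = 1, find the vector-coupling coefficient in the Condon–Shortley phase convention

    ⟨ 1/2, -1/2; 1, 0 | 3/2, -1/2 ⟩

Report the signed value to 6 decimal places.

+0.816497  (= +√(2/3))

j₁+j₂−J=0  J+j₁−j₂=1  J−j₁+j₂=2  j₁+j₂+J+1=4
(j₁±m₁, j₂±m₂, J±M) = (0,1,1,1,1,2)
P² = 2/3
sum k=0..0:
  [0] +1/1 = 1
S = 1
C² = P²·S² = 2/3 ; C = +0.816497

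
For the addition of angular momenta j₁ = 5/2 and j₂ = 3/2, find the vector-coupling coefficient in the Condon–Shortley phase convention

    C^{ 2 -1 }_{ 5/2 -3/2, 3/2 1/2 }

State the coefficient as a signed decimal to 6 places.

+0.154303

j₁+j₂−J=2  J+j₁−j₂=3  J−j₁+j₂=1  j₁+j₂+J+1=7
(j₁±m₁, j₂±m₂, J±M) = (1,4,2,1,1,3)
P² = 24/7
sum k=1..2:
  [1] −1/6 = -1/6
  [2] +1/4 = 1/4
S = 1/12
C² = P²·S² = 1/42 ; C = +0.154303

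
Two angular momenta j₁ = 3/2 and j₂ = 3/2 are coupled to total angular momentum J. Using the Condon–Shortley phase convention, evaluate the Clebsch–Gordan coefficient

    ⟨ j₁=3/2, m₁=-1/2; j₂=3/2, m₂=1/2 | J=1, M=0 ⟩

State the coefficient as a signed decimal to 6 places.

-0.223607

triangle: 2!·1!·1!/5! = 2/120
(j±m)!: 1!·2!·2!·1!·1!·1! = 4
prefactor² = (2J+1)·Δ·N² = 1/5
  k=1: −1/(1!·1!·1!·1!·0!·0!) = -1
  k=2: +1/(2!·0!·0!·0!·1!·1!) = 1/2
Σ = -1/2  ⇒  CG² = 1/5·(-1/2)² = 1/20
CG = −√(1/20) = -0.223607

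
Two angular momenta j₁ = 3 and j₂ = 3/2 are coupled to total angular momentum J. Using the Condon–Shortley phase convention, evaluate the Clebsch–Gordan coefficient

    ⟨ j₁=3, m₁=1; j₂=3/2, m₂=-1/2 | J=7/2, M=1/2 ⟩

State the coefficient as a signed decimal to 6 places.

triangle: 1!×5!×2!/9! = 240/362880
(j±m)!: 4!×2!×1!×2!×4!×3! = 13824
prefactor² = (2J+1)×Δ×N² = 512/7
  k=0: +1/(0!×1!×2!×1!×3!×1!) = 1/12
  k=1: −1/(1!×0!×1!×0!×4!×2!) = -1/48
Σ = 1/16  ⇒  CG² = 512/7×1/16² = 2/7
CG = +√(2/7) = +0.534522

+0.534522  (= +√(2/7))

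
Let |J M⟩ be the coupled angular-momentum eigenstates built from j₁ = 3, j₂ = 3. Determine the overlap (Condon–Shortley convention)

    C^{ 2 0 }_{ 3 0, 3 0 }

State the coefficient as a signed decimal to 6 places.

+√(4/21) = +0.436436

j₁+j₂−J=4  J+j₁−j₂=2  J−j₁+j₂=2  j₁+j₂+J+1=9
(j₁±m₁, j₂±m₂, J±M) = (3,3,3,3,2,2)
P² = 48/7
sum k=1..3:
  [1] −1/24 = -1/24
  [2] +1/4 = 1/4
  [3] −1/24 = -1/24
S = 1/6
C² = P²·S² = 4/21 ; C = +0.436436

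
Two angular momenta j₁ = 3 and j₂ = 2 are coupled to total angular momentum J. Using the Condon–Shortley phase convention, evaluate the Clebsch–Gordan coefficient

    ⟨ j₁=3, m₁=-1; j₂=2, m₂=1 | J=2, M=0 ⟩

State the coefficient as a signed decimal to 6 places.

+0.377964

j₁+j₂−J=3  J+j₁−j₂=3  J−j₁+j₂=1  j₁+j₂+J+1=8
(j₁±m₁, j₂±m₂, J±M) = (2,4,3,1,2,2)
P² = 36/7
sum k=2..3:
  [2] +1/4 = 1/4
  [3] −1/12 = -1/12
S = 1/6
C² = P²·S² = 1/7 ; C = +0.377964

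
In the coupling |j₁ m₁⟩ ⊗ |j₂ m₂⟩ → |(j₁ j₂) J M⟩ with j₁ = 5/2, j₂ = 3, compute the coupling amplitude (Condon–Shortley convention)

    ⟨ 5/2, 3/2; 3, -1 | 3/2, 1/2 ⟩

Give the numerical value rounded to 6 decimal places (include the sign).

j₁+j₂−J=4  J+j₁−j₂=1  J−j₁+j₂=2  j₁+j₂+J+1=8
(j₁±m₁, j₂±m₂, J±M) = (4,1,2,4,2,1)
P² = 384/35
sum k=0..1:
  [0] +1/48 = 1/48
  [1] −1/6 = -1/6
S = -7/48
C² = P²·S² = 7/30 ; C = -0.483046

−√(7/30) ≈ -0.483046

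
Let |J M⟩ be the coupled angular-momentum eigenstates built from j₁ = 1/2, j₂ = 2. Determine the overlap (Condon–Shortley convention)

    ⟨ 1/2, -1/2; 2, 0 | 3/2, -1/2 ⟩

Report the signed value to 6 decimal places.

j₁+j₂−J=1  J+j₁−j₂=0  J−j₁+j₂=3  j₁+j₂+J+1=5
(j₁±m₁, j₂±m₂, J±M) = (0,1,2,2,1,2)
P² = 8/5
sum k=1..1:
  [1] −1/2 = -1/2
S = -1/2
C² = P²·S² = 2/5 ; C = -0.632456

-0.632456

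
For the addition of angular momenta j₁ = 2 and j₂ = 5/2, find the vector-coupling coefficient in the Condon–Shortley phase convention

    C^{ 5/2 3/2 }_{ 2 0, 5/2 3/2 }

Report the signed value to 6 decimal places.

−√(1/70) = -0.119523

√[6·2!2!3!/8! · 2!2!4!1!4!1!] = √(288/35)
  +(−1)^1/∏(1,1,1,3,1,0)! = -1/6  (running -1/6)
  +(−1)^2/∏(2,0,0,2,2,1)! = 1/8  (running -1/24)
⟨..|..⟩ = √(288/35)·(-1/24) = -0.119523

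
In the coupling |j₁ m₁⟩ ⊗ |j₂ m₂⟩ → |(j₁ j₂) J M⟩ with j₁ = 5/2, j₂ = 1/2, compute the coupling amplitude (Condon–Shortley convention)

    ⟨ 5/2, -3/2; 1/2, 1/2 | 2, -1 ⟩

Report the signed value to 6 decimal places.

−√(2/3) ≈ -0.816497

j₁+j₂−J=1  J+j₁−j₂=4  J−j₁+j₂=0  j₁+j₂+J+1=6
(j₁±m₁, j₂±m₂, J±M) = (1,4,1,0,1,3)
P² = 24
sum k=1..1:
  [1] −1/6 = -1/6
S = -1/6
C² = P²·S² = 2/3 ; C = -0.816497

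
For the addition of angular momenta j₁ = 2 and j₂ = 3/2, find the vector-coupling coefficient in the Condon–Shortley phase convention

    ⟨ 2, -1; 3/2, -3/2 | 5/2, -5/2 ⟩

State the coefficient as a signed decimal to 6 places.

triangle: 1!*3!*2!/7! = 12/5040
(j±m)!: 1!*3!*0!*3!*0!*5! = 4320
prefactor² = (2J+1)*Δ*N² = 432/7
  k=0: +1/(0!*1!*3!*0!*0!*2!) = 1/12
Σ = 1/12  ⇒  CG² = 432/7*1/12² = 3/7
CG = +√(3/7) = +0.654654

+0.654654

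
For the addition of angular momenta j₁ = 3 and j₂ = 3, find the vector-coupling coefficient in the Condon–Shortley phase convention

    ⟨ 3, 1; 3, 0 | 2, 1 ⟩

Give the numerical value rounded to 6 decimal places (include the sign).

j₁+j₂−J=4  J+j₁−j₂=2  J−j₁+j₂=2  j₁+j₂+J+1=9
(j₁±m₁, j₂±m₂, J±M) = (4,2,3,3,3,1)
P² = 96/7
sum k=1..2:
  [1] −1/12 = -1/12
  [2] +1/8 = 1/8
S = 1/24
C² = P²·S² = 1/42 ; C = +0.154303

+√(1/42) ≈ +0.154303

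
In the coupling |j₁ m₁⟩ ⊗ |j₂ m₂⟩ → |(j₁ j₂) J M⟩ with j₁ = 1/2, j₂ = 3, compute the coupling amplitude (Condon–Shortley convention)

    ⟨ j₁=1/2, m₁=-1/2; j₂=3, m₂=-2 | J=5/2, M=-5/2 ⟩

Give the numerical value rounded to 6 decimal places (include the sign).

√[6·1!0!5!/7! · 0!1!1!5!0!5!] = √(14400/7)
  +(−1)^1/∏(1,0,0,0,0,5)! = -1/120  (running -1/120)
⟨..|..⟩ = √(14400/7)·(-1/120) = -0.377964

-0.377964  (= −√(1/7))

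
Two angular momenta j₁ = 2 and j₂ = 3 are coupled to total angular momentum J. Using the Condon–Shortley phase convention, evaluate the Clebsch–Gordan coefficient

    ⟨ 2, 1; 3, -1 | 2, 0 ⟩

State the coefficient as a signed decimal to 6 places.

√[5·3!1!3!/8! · 3!1!2!4!2!2!] = √(36/7)
  +(−1)^0/∏(0,3,1,2,0,1)! = 1/12  (running 1/12)
  +(−1)^1/∏(1,2,0,1,1,2)! = -1/4  (running -1/6)
⟨..|..⟩ = √(36/7)·(-1/6) = -0.377964

-0.377964  (= −√(1/7))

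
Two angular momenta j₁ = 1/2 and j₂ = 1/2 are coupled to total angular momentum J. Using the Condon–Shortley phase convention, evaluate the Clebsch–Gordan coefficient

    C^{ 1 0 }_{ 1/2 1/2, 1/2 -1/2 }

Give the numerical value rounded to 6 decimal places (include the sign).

+0.707107

√[3·0!1!1!/3! · 1!0!0!1!1!1!] = √(1/2)
  +(−1)^0/∏(0,0,0,0,1,1)! = 1  (running 1)
⟨..|..⟩ = √(1/2)·(1) = +0.707107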